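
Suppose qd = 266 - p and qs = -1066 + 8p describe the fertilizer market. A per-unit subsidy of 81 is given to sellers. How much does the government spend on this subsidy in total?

Pre-subsidy: 266 - p = -1066 + 8p gives p* = 148, q* = 118.
With the subsidy, sellers receive ps = pb + 81 for each unit, where pb is the price buyers pay.
Supply in terms of pb becomes qs = -1066 + 8(pb + 81) = -418 + 8pb. Setting this equal to demand: 266 - pb = -418 + 8pb, so pb = 76.
Sellers receive ps = 76 + 81 = 157; q' = 266 − 1·76 = 190.
Government outlay = subsidy × quantity = 81 × 190 = 15390.

Government cost = 15390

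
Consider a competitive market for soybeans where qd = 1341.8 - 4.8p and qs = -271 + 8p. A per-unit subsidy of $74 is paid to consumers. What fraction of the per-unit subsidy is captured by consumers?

Pre-subsidy: 1341.8 - 4.8p = -271 + 8p gives p* = 126, q* = 737.
With the rebate, buyers effectively pay pb = ps − 74, where ps is the price sellers receive.
Demand in terms of ps becomes qd = 1341.8 − 4.8(ps − 74) = 1697 - 4.8ps. Setting this equal to supply: 1697 - 4.8ps = -271 + 8ps, so ps = 153.75.
Buyers pay pb = 153.75 − 74 = 79.75; q' = -271 + 8·153.75 = 959.
Buyers' price falls by p* − pb = 126 − 79.75 = 46.25; sellers' price rises by ps − p* = 153.75 − 126 = 27.75.
So consumers capture 46.25/74 = 0.625 of each unit of subsidy.

Consumer share = 0.625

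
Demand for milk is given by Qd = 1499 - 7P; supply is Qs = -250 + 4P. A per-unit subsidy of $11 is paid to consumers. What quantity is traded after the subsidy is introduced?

Pre-subsidy: 1499 - 7P = -250 + 4P gives P* = 159, Q* = 386.
With the rebate, buyers effectively pay Pb = Ps − 11, where Ps is the price sellers receive.
Demand in terms of Ps becomes Qd = 1499 − 7(Ps − 11) = 1576 - 7Ps. Setting this equal to supply: 1576 - 7Ps = -250 + 4Ps, so Ps = 166.
Buyers pay Pb = 166 − 11 = 155; Q' = -250 + 4·166 = 414.

Q' = 414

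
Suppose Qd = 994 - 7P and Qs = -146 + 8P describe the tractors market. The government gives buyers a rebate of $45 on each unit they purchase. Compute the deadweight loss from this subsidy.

Deadweight loss = $3780

Pre-subsidy: 994 - 7P = -146 + 8P gives P* = 76, Q* = 462.
With the rebate, buyers effectively pay Pb = Ps − 45, where Ps is the price sellers receive.
Demand in terms of Ps becomes Qd = 994 − 7(Ps − 45) = 1309 - 7Ps. Setting this equal to supply: 1309 - 7Ps = -146 + 8Ps, so Ps = 97.
Buyers pay Pb = 97 − 45 = 52; Q' = -146 + 8·97 = 630.
The subsidy expands output by 630 − 462 = 168 past the efficient level; on those units the gap between marginal cost and willingness to pay runs from 0 up to 45.
DWL = ½ × 45 × 168 = 3780.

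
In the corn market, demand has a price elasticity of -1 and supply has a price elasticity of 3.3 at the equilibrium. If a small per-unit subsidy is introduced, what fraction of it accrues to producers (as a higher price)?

Producer share = 10/43

For a small subsidy around the equilibrium, the benefit split depends on the relative slopes, which at a point are proportional to the elasticities.
Buyer share = εs/(εs + |εd|) = 3.3/(3.3 + 1) = 33/43; seller share = |εd|/(εs + |εd|) = 10/43.
So producers capture 10/43 of the subsidy.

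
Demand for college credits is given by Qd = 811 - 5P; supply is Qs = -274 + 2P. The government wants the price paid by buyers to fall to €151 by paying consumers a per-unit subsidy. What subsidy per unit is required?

At a buyer price of 151, quantity demanded is 811 − 5·151 = 56.
Sellers supply 56 only when they receive Ps with -274 + 2·Ps = 56, i.e. Ps = 165.
s = Ps − Pb = 165 − 151 = 14.

Required subsidy s = €14 per unit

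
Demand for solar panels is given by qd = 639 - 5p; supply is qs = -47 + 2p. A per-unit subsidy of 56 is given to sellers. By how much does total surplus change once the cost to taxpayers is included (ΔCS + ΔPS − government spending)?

Net change in total surplus = -2240

Pre-subsidy: 639 - 5p = -47 + 2p gives p* = 98, q* = 149.
With the subsidy, sellers receive ps = pb + 56 for each unit, where pb is the price buyers pay.
Supply in terms of pb becomes qs = -47 + 2(pb + 56) = 65 + 2pb. Setting this equal to demand: 639 - 5pb = 65 + 2pb, so pb = 82.
Sellers receive ps = 82 + 56 = 138; q' = 639 − 5·82 = 229.
ΔCS = ½(149 + 229)(98 − 82) = 3024; ΔPS = ½(149 + 229)(138 − 98) = 7560.
Government spending = 56 × 229 = 12824.
Net change = 3024 + 7560 − 12824 = -2240. The loss equals the DWL triangle ½·56·80.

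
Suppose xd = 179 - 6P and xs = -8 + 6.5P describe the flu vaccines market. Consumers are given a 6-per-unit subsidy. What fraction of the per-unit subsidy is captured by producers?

Producer share = 0.48

Pre-subsidy: 179 - 6P = -8 + 6.5P gives P* = 14.96, x* = 89.24.
With the rebate, buyers effectively pay Pb = Ps − 6, where Ps is the price sellers receive.
Demand in terms of Ps becomes xd = 179 − 6(Ps − 6) = 215 - 6Ps. Setting this equal to supply: 215 - 6Ps = -8 + 6.5Ps, so Ps = 17.84.
Buyers pay Pb = 17.84 − 6 = 11.84; x' = -8 + 6.5·17.84 = 107.96.
Buyers' price falls by P* − Pb = 14.96 − 11.84 = 3.12; sellers' price rises by Ps − P* = 17.84 − 14.96 = 2.88.
So producers capture 2.88/6 = 0.48 of each unit of subsidy.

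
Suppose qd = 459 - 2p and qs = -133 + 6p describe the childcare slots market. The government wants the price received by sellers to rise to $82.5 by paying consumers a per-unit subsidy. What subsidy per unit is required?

Required subsidy s = $34 per unit

At a seller price of 82.5, quantity supplied is -133 + 6·82.5 = 362.
Buyers absorb 362 only when they pay pb with 459 − 2·pb = 362, i.e. pb = 48.5.
s = ps − pb = 82.5 − 48.5 = 34.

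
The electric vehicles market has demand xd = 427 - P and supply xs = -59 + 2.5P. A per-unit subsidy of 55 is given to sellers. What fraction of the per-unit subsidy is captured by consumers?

Pre-subsidy: 427 - P = -59 + 2.5P gives P* = 972/7, x* = 2017/7.
With the subsidy, sellers receive Ps = Pb + 55 for each unit, where Pb is the price buyers pay.
Supply in terms of Pb becomes xs = -59 + 2.5(Pb + 55) = 78.5 + 2.5Pb. Setting this equal to demand: 427 - Pb = 78.5 + 2.5Pb, so Pb = 697/7.
Sellers receive Ps = 697/7 + 55 = 1082/7; x' = 427 − 1·(697/7) = 2292/7.
Buyers' price falls by P* − Pb = 972/7 − 697/7 = 275/7; sellers' price rises by Ps − P* = 1082/7 − 972/7 = 110/7.
So consumers capture (275/7)/55 = 5/7 of each unit of subsidy.

Consumer share = 5/7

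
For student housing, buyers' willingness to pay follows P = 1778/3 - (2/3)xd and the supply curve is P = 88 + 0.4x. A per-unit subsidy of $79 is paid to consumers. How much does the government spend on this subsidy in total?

Pre-subsidy: 1778/3 - (2/3)x = 88 + 0.4x gives x* = 473.125 and P* = 277.25.
With the rebate, buyers effectively pay Pb = Ps − 79, where Ps is the price sellers receive.
On the curves, Pb = 1778/3 - (2/3)x and Ps = 88 + 0.4x; the wedge Ps − Pb = 79 gives 88 + 0.4x − (1778/3 - (2/3)x) = 79, so x' = 547.1875.
Then Pb = 1778/3 − (2/3)·547.1875 = 227.875 and Ps = 88 + 0.4·547.1875 = 306.875.
Government outlay = subsidy × quantity = 79 × 547.1875 = 43227.8125.

Government cost = $43227.8125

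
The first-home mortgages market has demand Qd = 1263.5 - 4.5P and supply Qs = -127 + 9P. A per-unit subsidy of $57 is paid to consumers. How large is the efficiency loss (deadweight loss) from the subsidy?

Deadweight loss = $4873.5

Pre-subsidy: 1263.5 - 4.5P = -127 + 9P gives P* = 103, Q* = 800.
With the rebate, buyers effectively pay Pb = Ps − 57, where Ps is the price sellers receive.
Demand in terms of Ps becomes Qd = 1263.5 − 4.5(Ps − 57) = 1520 - 4.5Ps. Setting this equal to supply: 1520 - 4.5Ps = -127 + 9Ps, so Ps = 122.
Buyers pay Pb = 122 − 57 = 65; Q' = -127 + 9·122 = 971.
The subsidy expands output by 971 − 800 = 171 past the efficient level; on those units the gap between marginal cost and willingness to pay runs from 0 up to 57.
DWL = ½ × 57 × 171 = 4873.5.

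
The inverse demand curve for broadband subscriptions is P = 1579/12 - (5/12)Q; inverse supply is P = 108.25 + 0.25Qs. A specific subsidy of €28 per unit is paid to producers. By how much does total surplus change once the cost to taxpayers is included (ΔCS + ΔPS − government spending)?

Net change in total surplus = -€588

Pre-subsidy: 1579/12 - (5/12)Q = 108.25 + 0.25Q gives Q* = 35 and P* = 117.
With the subsidy, sellers receive Ps = Pb + 28 for each unit, where Pb is the price buyers pay.
On the curves, Pb = 1579/12 - (5/12)Q and Ps = 108.25 + 0.25Q; the wedge Ps − Pb = 28 gives 108.25 + 0.25Q − (1579/12 - (5/12)Q) = 28, so Q' = 77.
Then Pb = 1579/12 − (5/12)·77 = 99.5 and Ps = 108.25 + 0.25·77 = 127.5.
ΔCS = ½(35 + 77)(117 − 99.5) = 980; ΔPS = ½(35 + 77)(127.5 − 117) = 588.
Government spending = 28 × 77 = 2156.
Net change = 980 + 588 − 2156 = -588. The loss equals the DWL triangle ½·28·42.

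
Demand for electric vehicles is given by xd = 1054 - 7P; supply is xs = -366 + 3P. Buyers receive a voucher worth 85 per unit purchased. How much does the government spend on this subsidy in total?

Government cost = 20272.5

Pre-subsidy: 1054 - 7P = -366 + 3P gives P* = 142, x* = 60.
With the rebate, buyers effectively pay Pb = Ps − 85, where Ps is the price sellers receive.
Demand in terms of Ps becomes xd = 1054 − 7(Ps − 85) = 1649 - 7Ps. Setting this equal to supply: 1649 - 7Ps = -366 + 3Ps, so Ps = 201.5.
Buyers pay Pb = 201.5 − 85 = 116.5; x' = -366 + 3·201.5 = 238.5.
Government outlay = subsidy × quantity = 85 × 238.5 = 20272.5.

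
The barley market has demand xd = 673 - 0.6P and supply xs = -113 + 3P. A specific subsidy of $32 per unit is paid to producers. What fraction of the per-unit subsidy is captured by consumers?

Pre-subsidy: 673 - 0.6P = -113 + 3P gives P* = 655/3, x* = 542.
With the subsidy, sellers receive Ps = Pb + 32 for each unit, where Pb is the price buyers pay.
Supply in terms of Pb becomes xs = -113 + 3(Pb + 32) = -17 + 3Pb. Setting this equal to demand: 673 - 0.6Pb = -17 + 3Pb, so Pb = 575/3.
Sellers receive Ps = 575/3 + 32 = 671/3; x' = 673 − 0.6·(575/3) = 558.
Buyers' price falls by P* − Pb = 655/3 − 575/3 = 80/3; sellers' price rises by Ps − P* = 671/3 − 655/3 = 16/3.
So consumers capture (80/3)/32 = 5/6 of each unit of subsidy.

Consumer share = 5/6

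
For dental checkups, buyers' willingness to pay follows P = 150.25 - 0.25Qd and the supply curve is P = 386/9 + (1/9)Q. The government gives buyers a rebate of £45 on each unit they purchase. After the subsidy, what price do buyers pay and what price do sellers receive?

Buyers pay 582/13; sellers receive 1167/13

Pre-subsidy: 150.25 - 0.25Q = 386/9 + (1/9)Q gives Q* = 3865/13 and P* = 987/13.
With the rebate, buyers effectively pay Pb = Ps − 45, where Ps is the price sellers receive.
On the curves, Pb = 150.25 - 0.25Q and Ps = 386/9 + (1/9)Q; the wedge Ps − Pb = 45 gives 386/9 + (1/9)Q − (150.25 - 0.25Q) = 45, so Q' = 5485/13.
Then Pb = 150.25 − 0.25·(5485/13) = 582/13 and Ps = 386/9 + (1/9)·(5485/13) = 1167/13.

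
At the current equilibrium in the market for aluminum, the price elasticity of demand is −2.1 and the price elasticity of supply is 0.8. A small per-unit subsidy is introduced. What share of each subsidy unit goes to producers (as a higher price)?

For a small subsidy around the equilibrium, the benefit split depends on the relative slopes, which at a point are proportional to the elasticities.
Buyer share = εs/(εs + |εd|) = 0.8/(0.8 + 2.1) = 8/29; seller share = |εd|/(εs + |εd|) = 21/29.
So producers capture 21/29 of the subsidy.

Producer share = 21/29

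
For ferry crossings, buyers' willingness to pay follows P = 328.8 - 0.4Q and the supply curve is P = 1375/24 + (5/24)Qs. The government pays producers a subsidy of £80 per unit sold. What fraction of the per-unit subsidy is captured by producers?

Producer share = 25/73

Pre-subsidy: 328.8 - 0.4Q = 1375/24 + (5/24)Q gives Q* = 32581/73 and P* = 10970/73.
With the subsidy, sellers receive Ps = Pb + 80 for each unit, where Pb is the price buyers pay.
On the curves, Pb = 328.8 - 0.4Q and Ps = 1375/24 + (5/24)Q; the wedge Ps − Pb = 80 gives 1375/24 + (5/24)Q − (328.8 - 0.4Q) = 80, so Q' = 42181/73.
Then Pb = 328.8 − 0.4·(42181/73) = 7130/73 and Ps = 1375/24 + (5/24)·(42181/73) = 12970/73.
Buyers' price falls by P* − Pb = 10970/73 − 7130/73 = 3840/73; sellers' price rises by Ps − P* = 12970/73 − 10970/73 = 2000/73.
So producers capture (2000/73)/80 = 25/73 of each unit of subsidy.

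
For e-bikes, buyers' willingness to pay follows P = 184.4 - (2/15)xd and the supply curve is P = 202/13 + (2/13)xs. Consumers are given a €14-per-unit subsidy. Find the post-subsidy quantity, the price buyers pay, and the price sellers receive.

Pre-subsidy: 184.4 - (2/15)x = 202/13 + (2/13)x gives x* = 588 and P* = 106.
With the rebate, buyers effectively pay Pb = Ps − 14, where Ps is the price sellers receive.
On the curves, Pb = 184.4 - (2/15)x and Ps = 202/13 + (2/13)x; the wedge Ps − Pb = 14 gives 202/13 + (2/13)x − (184.4 - (2/15)x) = 14, so x' = 636.75.
Then Pb = 184.4 − (2/15)·636.75 = 99.5 and Ps = 202/13 + (2/13)·636.75 = 113.5.

x' = 636.75; buyers pay €99.5; sellers receive €113.5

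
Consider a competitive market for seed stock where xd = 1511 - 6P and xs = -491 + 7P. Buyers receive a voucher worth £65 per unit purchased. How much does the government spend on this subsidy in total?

Pre-subsidy: 1511 - 6P = -491 + 7P gives P* = 154, x* = 587.
With the rebate, buyers effectively pay Pb = Ps − 65, where Ps is the price sellers receive.
Demand in terms of Ps becomes xd = 1511 − 6(Ps − 65) = 1901 - 6Ps. Setting this equal to supply: 1901 - 6Ps = -491 + 7Ps, so Ps = 184.
Buyers pay Pb = 184 − 65 = 119; x' = -491 + 7·184 = 797.
Government outlay = subsidy × quantity = 65 × 797 = 51805.

Government cost = £51805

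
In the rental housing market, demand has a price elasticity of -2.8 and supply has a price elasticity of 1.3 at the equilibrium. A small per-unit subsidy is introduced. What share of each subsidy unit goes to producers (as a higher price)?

For a small subsidy around the equilibrium, the benefit split depends on the relative slopes, which at a point are proportional to the elasticities.
Buyer share = εs/(εs + |εd|) = 1.3/(1.3 + 2.8) = 13/41; seller share = |εd|/(εs + |εd|) = 28/41.
So producers capture 28/41 of the subsidy.

Producer share = 28/41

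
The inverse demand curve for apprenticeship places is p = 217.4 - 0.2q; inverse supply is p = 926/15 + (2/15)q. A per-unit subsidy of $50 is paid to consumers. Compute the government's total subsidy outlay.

Government cost = $30850

Pre-subsidy: 217.4 - 0.2q = 926/15 + (2/15)q gives q* = 467 and p* = 124.
With the rebate, buyers effectively pay pb = ps − 50, where ps is the price sellers receive.
On the curves, pb = 217.4 - 0.2q and ps = 926/15 + (2/15)q; the wedge ps − pb = 50 gives 926/15 + (2/15)q − (217.4 - 0.2q) = 50, so q' = 617.
Then pb = 217.4 − 0.2·617 = 94 and ps = 926/15 + (2/15)·617 = 144.
Government outlay = subsidy × quantity = 50 × 617 = 30850.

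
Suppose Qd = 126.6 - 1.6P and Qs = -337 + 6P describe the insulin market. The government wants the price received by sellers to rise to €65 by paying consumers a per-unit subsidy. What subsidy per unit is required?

At a seller price of 65, quantity supplied is -337 + 6·65 = 53.
Buyers absorb 53 only when they pay Pb with 126.6 − 1.6·Pb = 53, i.e. Pb = 46.
s = Ps − Pb = 65 − 46 = 19.

Required subsidy s = €19 per unit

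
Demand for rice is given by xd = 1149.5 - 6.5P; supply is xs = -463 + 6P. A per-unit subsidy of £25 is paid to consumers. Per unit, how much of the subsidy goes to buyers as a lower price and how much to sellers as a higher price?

Pre-subsidy: 1149.5 - 6.5P = -463 + 6P gives P* = 129, x* = 311.
With the rebate, buyers effectively pay Pb = Ps − 25, where Ps is the price sellers receive.
Demand in terms of Ps becomes xd = 1149.5 − 6.5(Ps − 25) = 1312 - 6.5Ps. Setting this equal to supply: 1312 - 6.5Ps = -463 + 6Ps, so Ps = 142.
Buyers pay Pb = 142 − 25 = 117; x' = -463 + 6·142 = 389.
Buyers' price falls by P* − Pb = 129 − 117 = 12; sellers' price rises by Ps − P* = 142 − 129 = 13.

Buyers gain £12 per unit; sellers gain £13 per unit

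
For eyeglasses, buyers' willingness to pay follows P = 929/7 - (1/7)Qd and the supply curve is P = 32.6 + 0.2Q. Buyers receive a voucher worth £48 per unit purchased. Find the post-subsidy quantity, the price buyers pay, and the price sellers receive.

Q' = 432; buyers pay £71; sellers receive £119

Pre-subsidy: 929/7 - (1/7)Q = 32.6 + 0.2Q gives Q* = 292 and P* = 91.
With the rebate, buyers effectively pay Pb = Ps − 48, where Ps is the price sellers receive.
On the curves, Pb = 929/7 - (1/7)Q and Ps = 32.6 + 0.2Q; the wedge Ps − Pb = 48 gives 32.6 + 0.2Q − (929/7 - (1/7)Q) = 48, so Q' = 432.
Then Pb = 929/7 − (1/7)·432 = 71 and Ps = 32.6 + 0.2·432 = 119.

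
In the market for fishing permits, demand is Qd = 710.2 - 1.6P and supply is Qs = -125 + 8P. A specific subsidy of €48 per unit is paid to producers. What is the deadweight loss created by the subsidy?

Deadweight loss = €1536

Pre-subsidy: 710.2 - 1.6P = -125 + 8P gives P* = 87, Q* = 571.
With the subsidy, sellers receive Ps = Pb + 48 for each unit, where Pb is the price buyers pay.
Supply in terms of Pb becomes Qs = -125 + 8(Pb + 48) = 259 + 8Pb. Setting this equal to demand: 710.2 - 1.6Pb = 259 + 8Pb, so Pb = 47.
Sellers receive Ps = 47 + 48 = 95; Q' = 710.2 − 1.6·47 = 635.
The subsidy expands output by 635 − 571 = 64 past the efficient level; on those units the gap between marginal cost and willingness to pay runs from 0 up to 48.
DWL = ½ × 48 × 64 = 1536.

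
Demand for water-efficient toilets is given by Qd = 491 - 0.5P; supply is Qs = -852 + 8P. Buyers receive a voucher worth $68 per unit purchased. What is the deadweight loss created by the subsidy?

Deadweight loss = $1088

Pre-subsidy: 491 - 0.5P = -852 + 8P gives P* = 158, Q* = 412.
With the rebate, buyers effectively pay Pb = Ps − 68, where Ps is the price sellers receive.
Demand in terms of Ps becomes Qd = 491 − 0.5(Ps − 68) = 525 - 0.5Ps. Setting this equal to supply: 525 - 0.5Ps = -852 + 8Ps, so Ps = 162.
Buyers pay Pb = 162 − 68 = 94; Q' = -852 + 8·162 = 444.
The subsidy expands output by 444 − 412 = 32 past the efficient level; on those units the gap between marginal cost and willingness to pay runs from 0 up to 68.
DWL = ½ × 68 × 32 = 1088.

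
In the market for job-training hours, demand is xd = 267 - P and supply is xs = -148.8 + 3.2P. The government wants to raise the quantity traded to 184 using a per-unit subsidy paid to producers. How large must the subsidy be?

Required subsidy s = 21 per unit

At x = 184, invert demand for the buyer price: Pb = (267 − 184)/1 = 83; invert supply for the seller price: Ps = (184 − (-148.8))/3.2 = 104.
The subsidy must fill the gap: s = Ps − Pb = 104 − 83 = 21.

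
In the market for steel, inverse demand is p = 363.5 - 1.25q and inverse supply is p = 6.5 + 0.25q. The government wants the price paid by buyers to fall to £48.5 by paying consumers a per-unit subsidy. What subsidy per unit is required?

Required subsidy s = £21 per unit

At a buyer price of 48.5, quantity demanded is 290.8 − 0.8·48.5 = 252.
Sellers supply 252 only when they receive ps = 6.5 + 0.25·252 = 69.5.
s = ps − pb = 69.5 − 48.5 = 21.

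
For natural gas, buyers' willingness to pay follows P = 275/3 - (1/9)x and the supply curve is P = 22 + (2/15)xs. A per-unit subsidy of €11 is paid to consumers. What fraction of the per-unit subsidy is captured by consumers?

Pre-subsidy: 275/3 - (1/9)x = 22 + (2/15)x gives x* = 285 and P* = 60.
With the rebate, buyers effectively pay Pb = Ps − 11, where Ps is the price sellers receive.
On the curves, Pb = 275/3 - (1/9)x and Ps = 22 + (2/15)x; the wedge Ps − Pb = 11 gives 22 + (2/15)x − (275/3 - (1/9)x) = 11, so x' = 330.
Then Pb = 275/3 − (1/9)·330 = 55 and Ps = 22 + (2/15)·330 = 66.
Buyers' price falls by P* − Pb = 60 − 55 = 5; sellers' price rises by Ps − P* = 66 − 60 = 6.
So consumers capture 5/11 = 5/11 of each unit of subsidy.

Consumer share = 5/11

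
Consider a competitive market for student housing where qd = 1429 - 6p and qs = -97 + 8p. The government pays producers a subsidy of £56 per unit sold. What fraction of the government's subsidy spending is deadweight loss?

Pre-subsidy: 1429 - 6p = -97 + 8p gives p* = 109, q* = 775.
With the subsidy, sellers receive ps = pb + 56 for each unit, where pb is the price buyers pay.
Supply in terms of pb becomes qs = -97 + 8(pb + 56) = 351 + 8pb. Setting this equal to demand: 1429 - 6pb = 351 + 8pb, so pb = 77.
Sellers receive ps = 77 + 56 = 133; q' = 1429 − 6·77 = 967.
ΔCS = ½(775 + 967)(109 − 77) = 27872; ΔPS = ½(775 + 967)(133 − 109) = 20904.
Government spending = 56 × 967 = 54152.
DWL = ½ × 56 × (967 − 775) = 5376; fraction = 5376 / 54152 = 96/967.

DWL / government spending = 96/967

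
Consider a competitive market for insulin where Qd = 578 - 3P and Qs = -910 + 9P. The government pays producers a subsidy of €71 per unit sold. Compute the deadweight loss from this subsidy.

Pre-subsidy: 578 - 3P = -910 + 9P gives P* = 124, Q* = 206.
With the subsidy, sellers receive Ps = Pb + 71 for each unit, where Pb is the price buyers pay.
Supply in terms of Pb becomes Qs = -910 + 9(Pb + 71) = -271 + 9Pb. Setting this equal to demand: 578 - 3Pb = -271 + 9Pb, so Pb = 70.75.
Sellers receive Ps = 70.75 + 71 = 141.75; Q' = 578 − 3·70.75 = 365.75.
The subsidy expands output by 365.75 − 206 = 159.75 past the efficient level; on those units the gap between marginal cost and willingness to pay runs from 0 up to 71.
DWL = ½ × 71 × 159.75 = 5671.125.

Deadweight loss = €5671.125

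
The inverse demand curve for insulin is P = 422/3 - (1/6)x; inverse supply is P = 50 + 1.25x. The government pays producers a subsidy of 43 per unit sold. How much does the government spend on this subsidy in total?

Government cost = 68972/17

Pre-subsidy: 422/3 - (1/6)x = 50 + 1.25x gives x* = 64 and P* = 130.
With the subsidy, sellers receive Ps = Pb + 43 for each unit, where Pb is the price buyers pay.
On the curves, Pb = 422/3 - (1/6)x and Ps = 50 + 1.25x; the wedge Ps − Pb = 43 gives 50 + 1.25x − (422/3 - (1/6)x) = 43, so x' = 1604/17.
Then Pb = 422/3 − (1/6)·(1604/17) = 2124/17 and Ps = 50 + 1.25·(1604/17) = 2855/17.
Government outlay = subsidy × quantity = 43 × 1604/17 = 68972/17.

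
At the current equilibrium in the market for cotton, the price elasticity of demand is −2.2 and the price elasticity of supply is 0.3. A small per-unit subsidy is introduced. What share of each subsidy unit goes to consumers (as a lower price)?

For a small subsidy around the equilibrium, the benefit split depends on the relative slopes, which at a point are proportional to the elasticities.
Buyer share = εs/(εs + |εd|) = 0.3/(0.3 + 2.2) = 0.12; seller share = |εd|/(εs + |εd|) = 0.88.

Consumer share = 0.12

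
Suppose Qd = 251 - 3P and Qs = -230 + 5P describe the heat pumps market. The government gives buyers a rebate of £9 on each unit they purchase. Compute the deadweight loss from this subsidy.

Pre-subsidy: 251 - 3P = -230 + 5P gives P* = 60.125, Q* = 70.625.
With the rebate, buyers effectively pay Pb = Ps − 9, where Ps is the price sellers receive.
Demand in terms of Ps becomes Qd = 251 − 3(Ps − 9) = 278 - 3Ps. Setting this equal to supply: 278 - 3Ps = -230 + 5Ps, so Ps = 63.5.
Buyers pay Pb = 63.5 − 9 = 54.5; Q' = -230 + 5·63.5 = 87.5.
The subsidy expands output by 87.5 − 70.625 = 16.875 past the efficient level; on those units the gap between marginal cost and willingness to pay runs from 0 up to 9.
DWL = ½ × 9 × 16.875 = 75.9375.

Deadweight loss = £75.9375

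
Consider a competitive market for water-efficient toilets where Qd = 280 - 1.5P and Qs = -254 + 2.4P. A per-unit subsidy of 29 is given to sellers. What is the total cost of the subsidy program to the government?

Government cost = 38222/13

Pre-subsidy: 280 - 1.5P = -254 + 2.4P gives P* = 1780/13, Q* = 970/13.
With the subsidy, sellers receive Ps = Pb + 29 for each unit, where Pb is the price buyers pay.
Supply in terms of Pb becomes Qs = -254 + 2.4(Pb + 29) = -184.4 + 2.4Pb. Setting this equal to demand: 280 - 1.5Pb = -184.4 + 2.4Pb, so Pb = 1548/13.
Sellers receive Ps = 1548/13 + 29 = 1925/13; Q' = 280 − 1.5·(1548/13) = 1318/13.
Government outlay = subsidy × quantity = 29 × 1318/13 = 38222/13.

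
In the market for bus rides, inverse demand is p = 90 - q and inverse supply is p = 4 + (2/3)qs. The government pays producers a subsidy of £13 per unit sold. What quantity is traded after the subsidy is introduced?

q' = 59.4

Pre-subsidy: 90 - q = 4 + (2/3)q gives q* = 51.6 and p* = 38.4.
With the subsidy, sellers receive ps = pb + 13 for each unit, where pb is the price buyers pay.
On the curves, pb = 90 - q and ps = 4 + (2/3)q; the wedge ps − pb = 13 gives 4 + (2/3)q − (90 - q) = 13, so q' = 59.4.
Then pb = 90 − 1·59.4 = 30.6 and ps = 4 + (2/3)·59.4 = 43.6.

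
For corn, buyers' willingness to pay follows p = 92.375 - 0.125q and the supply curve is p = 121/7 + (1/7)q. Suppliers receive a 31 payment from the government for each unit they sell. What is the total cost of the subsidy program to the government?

Government cost = 184171/15

Pre-subsidy: 92.375 - 0.125q = 121/7 + (1/7)q gives q* = 841/3 and p* = 172/3.
With the subsidy, sellers receive ps = pb + 31 for each unit, where pb is the price buyers pay.
On the curves, pb = 92.375 - 0.125q and ps = 121/7 + (1/7)q; the wedge ps − pb = 31 gives 121/7 + (1/7)q − (92.375 - 0.125q) = 31, so q' = 5941/15.
Then pb = 92.375 − 0.125·(5941/15) = 643/15 and ps = 121/7 + (1/7)·(5941/15) = 1108/15.
Government outlay = subsidy × quantity = 31 × 5941/15 = 184171/15.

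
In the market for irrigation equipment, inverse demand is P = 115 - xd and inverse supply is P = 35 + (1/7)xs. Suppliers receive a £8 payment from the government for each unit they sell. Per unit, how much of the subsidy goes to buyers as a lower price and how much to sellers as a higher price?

Buyers gain £7 per unit; sellers gain £1 per unit

Pre-subsidy: 115 - x = 35 + (1/7)x gives x* = 70 and P* = 45.
With the subsidy, sellers receive Ps = Pb + 8 for each unit, where Pb is the price buyers pay.
On the curves, Pb = 115 - x and Ps = 35 + (1/7)x; the wedge Ps − Pb = 8 gives 35 + (1/7)x − (115 - x) = 8, so x' = 77.
Then Pb = 115 − 1·77 = 38 and Ps = 35 + (1/7)·77 = 46.
Buyers' price falls by P* − Pb = 45 − 38 = 7; sellers' price rises by Ps − P* = 46 − 45 = 1.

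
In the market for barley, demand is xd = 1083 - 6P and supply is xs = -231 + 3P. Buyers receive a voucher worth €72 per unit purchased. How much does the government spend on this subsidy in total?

Government cost = €25272

Pre-subsidy: 1083 - 6P = -231 + 3P gives P* = 146, x* = 207.
With the rebate, buyers effectively pay Pb = Ps − 72, where Ps is the price sellers receive.
Demand in terms of Ps becomes xd = 1083 − 6(Ps − 72) = 1515 - 6Ps. Setting this equal to supply: 1515 - 6Ps = -231 + 3Ps, so Ps = 194.
Buyers pay Pb = 194 − 72 = 122; x' = -231 + 3·194 = 351.
Government outlay = subsidy × quantity = 72 × 351 = 25272.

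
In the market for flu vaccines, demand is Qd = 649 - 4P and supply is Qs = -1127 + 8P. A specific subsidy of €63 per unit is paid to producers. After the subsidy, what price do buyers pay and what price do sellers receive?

Buyers pay €106; sellers receive €169

Pre-subsidy: 649 - 4P = -1127 + 8P gives P* = 148, Q* = 57.
With the subsidy, sellers receive Ps = Pb + 63 for each unit, where Pb is the price buyers pay.
Supply in terms of Pb becomes Qs = -1127 + 8(Pb + 63) = -623 + 8Pb. Setting this equal to demand: 649 - 4Pb = -623 + 8Pb, so Pb = 106.
Sellers receive Ps = 106 + 63 = 169; Q' = 649 − 4·106 = 225.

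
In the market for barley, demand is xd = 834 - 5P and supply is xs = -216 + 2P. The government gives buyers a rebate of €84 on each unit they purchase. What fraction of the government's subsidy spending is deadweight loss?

Pre-subsidy: 834 - 5P = -216 + 2P gives P* = 150, x* = 84.
With the rebate, buyers effectively pay Pb = Ps − 84, where Ps is the price sellers receive.
Demand in terms of Ps becomes xd = 834 − 5(Ps − 84) = 1254 - 5Ps. Setting this equal to supply: 1254 - 5Ps = -216 + 2Ps, so Ps = 210.
Buyers pay Pb = 210 − 84 = 126; x' = -216 + 2·210 = 204.
ΔCS = ½(84 + 204)(150 − 126) = 3456; ΔPS = ½(84 + 204)(210 − 150) = 8640.
Government spending = 84 × 204 = 17136.
DWL = ½ × 84 × (204 − 84) = 5040; fraction = 5040 / 17136 = 5/17.

DWL / government spending = 5/17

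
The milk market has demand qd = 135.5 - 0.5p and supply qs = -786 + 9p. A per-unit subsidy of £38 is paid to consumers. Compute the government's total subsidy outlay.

Pre-subsidy: 135.5 - 0.5p = -786 + 9p gives p* = 97, q* = 87.
With the rebate, buyers effectively pay pb = ps − 38, where ps is the price sellers receive.
Demand in terms of ps becomes qd = 135.5 − 0.5(ps − 38) = 154.5 - 0.5ps. Setting this equal to supply: 154.5 - 0.5ps = -786 + 9ps, so ps = 99.
Buyers pay pb = 99 − 38 = 61; q' = -786 + 9·99 = 105.
Government outlay = subsidy × quantity = 38 × 105 = 3990.

Government cost = £3990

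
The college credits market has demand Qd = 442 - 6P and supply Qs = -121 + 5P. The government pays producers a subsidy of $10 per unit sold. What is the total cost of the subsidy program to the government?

Pre-subsidy: 442 - 6P = -121 + 5P gives P* = 563/11, Q* = 1484/11.
With the subsidy, sellers receive Ps = Pb + 10 for each unit, where Pb is the price buyers pay.
Supply in terms of Pb becomes Qs = -121 + 5(Pb + 10) = -71 + 5Pb. Setting this equal to demand: 442 - 6Pb = -71 + 5Pb, so Pb = 513/11.
Sellers receive Ps = 513/11 + 10 = 623/11; Q' = 442 − 6·(513/11) = 1784/11.
Government outlay = subsidy × quantity = 10 × 1784/11 = 17840/11.

Government cost = 17840/11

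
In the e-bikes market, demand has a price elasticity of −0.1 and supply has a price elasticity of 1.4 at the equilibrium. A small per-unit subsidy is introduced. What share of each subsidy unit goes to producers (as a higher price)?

For a small subsidy around the equilibrium, the benefit split depends on the relative slopes, which at a point are proportional to the elasticities.
Buyer share = εs/(εs + |εd|) = 1.4/(1.4 + 0.1) = 14/15; seller share = |εd|/(εs + |εd|) = 1/15.
So producers capture 1/15 of the subsidy.

Producer share = 1/15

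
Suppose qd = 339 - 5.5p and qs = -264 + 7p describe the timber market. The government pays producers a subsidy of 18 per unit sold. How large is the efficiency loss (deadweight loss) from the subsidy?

Deadweight loss = 498.96

Pre-subsidy: 339 - 5.5p = -264 + 7p gives p* = 48.24, q* = 73.68.
With the subsidy, sellers receive ps = pb + 18 for each unit, where pb is the price buyers pay.
Supply in terms of pb becomes qs = -264 + 7(pb + 18) = -138 + 7pb. Setting this equal to demand: 339 - 5.5pb = -138 + 7pb, so pb = 38.16.
Sellers receive ps = 38.16 + 18 = 56.16; q' = 339 − 5.5·38.16 = 129.12.
The subsidy expands output by 129.12 − 73.68 = 55.44 past the efficient level; on those units the gap between marginal cost and willingness to pay runs from 0 up to 18.
DWL = ½ × 18 × 55.44 = 498.96.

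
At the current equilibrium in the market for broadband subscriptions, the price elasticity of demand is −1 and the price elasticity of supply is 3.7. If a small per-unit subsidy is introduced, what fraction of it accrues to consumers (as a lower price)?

For a small subsidy around the equilibrium, the benefit split depends on the relative slopes, which at a point are proportional to the elasticities.
Buyer share = εs/(εs + |εd|) = 3.7/(3.7 + 1) = 37/47; seller share = |εd|/(εs + |εd|) = 10/47.

Consumer share = 37/47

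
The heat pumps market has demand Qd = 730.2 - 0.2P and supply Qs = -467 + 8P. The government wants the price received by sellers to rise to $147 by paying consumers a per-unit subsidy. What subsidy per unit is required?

Required subsidy s = $41 per unit

At a seller price of 147, quantity supplied is -467 + 8·147 = 709.
Buyers absorb 709 only when they pay Pb with 730.2 − 0.2·Pb = 709, i.e. Pb = 106.
s = Ps − Pb = 147 − 106 = 41.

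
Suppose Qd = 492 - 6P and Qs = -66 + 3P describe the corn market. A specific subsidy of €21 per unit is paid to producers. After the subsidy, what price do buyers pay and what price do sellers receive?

Buyers pay €55; sellers receive €76

Pre-subsidy: 492 - 6P = -66 + 3P gives P* = 62, Q* = 120.
With the subsidy, sellers receive Ps = Pb + 21 for each unit, where Pb is the price buyers pay.
Supply in terms of Pb becomes Qs = -66 + 3(Pb + 21) = -3 + 3Pb. Setting this equal to demand: 492 - 6Pb = -3 + 3Pb, so Pb = 55.
Sellers receive Ps = 55 + 21 = 76; Q' = 492 − 6·55 = 162.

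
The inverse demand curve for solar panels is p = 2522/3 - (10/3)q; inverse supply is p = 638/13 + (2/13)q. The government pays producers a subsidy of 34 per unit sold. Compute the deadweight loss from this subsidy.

Pre-subsidy: 2522/3 - (10/3)q = 638/13 + (2/13)q gives q* = 227 and p* = 84.
With the subsidy, sellers receive ps = pb + 34 for each unit, where pb is the price buyers pay.
On the curves, pb = 2522/3 - (10/3)q and ps = 638/13 + (2/13)q; the wedge ps − pb = 34 gives 638/13 + (2/13)q − (2522/3 - (10/3)q) = 34, so q' = 236.75.
Then pb = 2522/3 − (10/3)·236.75 = 51.5 and ps = 638/13 + (2/13)·236.75 = 85.5.
The subsidy expands output by 236.75 − 227 = 9.75 past the efficient level; on those units the gap between marginal cost and willingness to pay runs from 0 up to 34.
DWL = ½ × 34 × 9.75 = 165.75.

Deadweight loss = 165.75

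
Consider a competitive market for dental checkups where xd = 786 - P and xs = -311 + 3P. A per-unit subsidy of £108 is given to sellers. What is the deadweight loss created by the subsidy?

Deadweight loss = £4374

Pre-subsidy: 786 - P = -311 + 3P gives P* = 274.25, x* = 511.75.
With the subsidy, sellers receive Ps = Pb + 108 for each unit, where Pb is the price buyers pay.
Supply in terms of Pb becomes xs = -311 + 3(Pb + 108) = 13 + 3Pb. Setting this equal to demand: 786 - Pb = 13 + 3Pb, so Pb = 193.25.
Sellers receive Ps = 193.25 + 108 = 301.25; x' = 786 − 1·193.25 = 592.75.
The subsidy expands output by 592.75 − 511.75 = 81 past the efficient level; on those units the gap between marginal cost and willingness to pay runs from 0 up to 108.
DWL = ½ × 108 × 81 = 4374.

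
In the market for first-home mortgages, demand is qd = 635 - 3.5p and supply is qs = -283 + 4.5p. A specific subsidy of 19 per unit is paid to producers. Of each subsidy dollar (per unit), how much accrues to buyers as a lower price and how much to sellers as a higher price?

Pre-subsidy: 635 - 3.5p = -283 + 4.5p gives p* = 114.75, q* = 233.375.
With the subsidy, sellers receive ps = pb + 19 for each unit, where pb is the price buyers pay.
Supply in terms of pb becomes qs = -283 + 4.5(pb + 19) = -197.5 + 4.5pb. Setting this equal to demand: 635 - 3.5pb = -197.5 + 4.5pb, so pb = 104.0625.
Sellers receive ps = 104.0625 + 19 = 123.0625; q' = 635 − 3.5·104.0625 = 270.78125.
Buyers' price falls by p* − pb = 114.75 − 104.0625 = 10.6875; sellers' price rises by ps − p* = 123.0625 − 114.75 = 8.3125.

Buyers gain 10.6875 per unit; sellers gain 8.3125 per unit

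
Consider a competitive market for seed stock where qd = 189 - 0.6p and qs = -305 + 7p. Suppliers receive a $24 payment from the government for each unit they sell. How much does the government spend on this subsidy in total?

Government cost = 74448/19

Pre-subsidy: 189 - 0.6p = -305 + 7p gives p* = 65, q* = 150.
With the subsidy, sellers receive ps = pb + 24 for each unit, where pb is the price buyers pay.
Supply in terms of pb becomes qs = -305 + 7(pb + 24) = -137 + 7pb. Setting this equal to demand: 189 - 0.6pb = -137 + 7pb, so pb = 815/19.
Sellers receive ps = 815/19 + 24 = 1271/19; q' = 189 − 0.6·(815/19) = 3102/19.
Government outlay = subsidy × quantity = 24 × 3102/19 = 74448/19.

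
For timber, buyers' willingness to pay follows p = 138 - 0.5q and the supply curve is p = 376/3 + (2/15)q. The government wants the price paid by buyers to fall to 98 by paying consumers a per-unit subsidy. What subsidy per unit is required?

At a buyer price of 98, quantity demanded is 276 − 2·98 = 80.
Sellers supply 80 only when they receive ps = 376/3 + (2/15)·80 = 136.
s = ps − pb = 136 − 98 = 38.

Required subsidy s = 38 per unit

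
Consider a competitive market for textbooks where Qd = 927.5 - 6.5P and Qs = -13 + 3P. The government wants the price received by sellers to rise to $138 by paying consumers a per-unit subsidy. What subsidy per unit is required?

Required subsidy s = $57 per unit

At a seller price of 138, quantity supplied is -13 + 3·138 = 401.
Buyers absorb 401 only when they pay Pb with 927.5 − 6.5·Pb = 401, i.e. Pb = 81.
s = Ps − Pb = 138 − 81 = 57.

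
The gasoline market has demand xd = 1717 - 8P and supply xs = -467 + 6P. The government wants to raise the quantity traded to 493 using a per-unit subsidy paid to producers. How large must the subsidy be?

Required subsidy s = 7 per unit

At x = 493, invert demand for the buyer price: Pb = (1717 − 493)/8 = 153; invert supply for the seller price: Ps = (493 − (-467))/6 = 160.
The subsidy must fill the gap: s = Ps − Pb = 160 − 153 = 7.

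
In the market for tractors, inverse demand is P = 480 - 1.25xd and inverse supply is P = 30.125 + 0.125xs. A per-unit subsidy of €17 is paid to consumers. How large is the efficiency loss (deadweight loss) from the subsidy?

Pre-subsidy: 480 - 1.25x = 30.125 + 0.125x gives x* = 3599/11 and P* = 3125/44.
With the rebate, buyers effectively pay Pb = Ps − 17, where Ps is the price sellers receive.
On the curves, Pb = 480 - 1.25x and Ps = 30.125 + 0.125x; the wedge Ps − Pb = 17 gives 30.125 + 0.125x − (480 - 1.25x) = 17, so x' = 3735/11.
Then Pb = 480 − 1.25·(3735/11) = 2445/44 and Ps = 30.125 + 0.125·(3735/11) = 3193/44.
The subsidy expands output by 3735/11 − 3599/11 = 136/11 past the efficient level; on those units the gap between marginal cost and willingness to pay runs from 0 up to 17.
DWL = ½ × 17 × 136/11 = 1156/11.

Deadweight loss = 1156/11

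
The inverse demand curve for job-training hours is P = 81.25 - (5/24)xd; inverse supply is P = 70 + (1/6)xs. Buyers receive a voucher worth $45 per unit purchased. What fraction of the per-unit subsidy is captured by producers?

Producer share = 4/9

Pre-subsidy: 81.25 - (5/24)x = 70 + (1/6)x gives x* = 30 and P* = 75.
With the rebate, buyers effectively pay Pb = Ps − 45, where Ps is the price sellers receive.
On the curves, Pb = 81.25 - (5/24)x and Ps = 70 + (1/6)x; the wedge Ps − Pb = 45 gives 70 + (1/6)x − (81.25 - (5/24)x) = 45, so x' = 150.
Then Pb = 81.25 − (5/24)·150 = 50 and Ps = 70 + (1/6)·150 = 95.
Buyers' price falls by P* − Pb = 75 − 50 = 25; sellers' price rises by Ps − P* = 95 − 75 = 20.
So producers capture 20/45 = 4/9 of each unit of subsidy.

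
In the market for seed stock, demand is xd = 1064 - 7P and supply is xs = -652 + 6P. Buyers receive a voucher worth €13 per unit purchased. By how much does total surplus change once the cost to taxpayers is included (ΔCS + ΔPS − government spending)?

Net change in total surplus = -€273

Pre-subsidy: 1064 - 7P = -652 + 6P gives P* = 132, x* = 140.
With the rebate, buyers effectively pay Pb = Ps − 13, where Ps is the price sellers receive.
Demand in terms of Ps becomes xd = 1064 − 7(Ps − 13) = 1155 - 7Ps. Setting this equal to supply: 1155 - 7Ps = -652 + 6Ps, so Ps = 139.
Buyers pay Pb = 139 − 13 = 126; x' = -652 + 6·139 = 182.
ΔCS = ½(140 + 182)(132 − 126) = 966; ΔPS = ½(140 + 182)(139 − 132) = 1127.
Government spending = 13 × 182 = 2366.
Net change = 966 + 1127 − 2366 = -273. The loss equals the DWL triangle ½·13·42.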